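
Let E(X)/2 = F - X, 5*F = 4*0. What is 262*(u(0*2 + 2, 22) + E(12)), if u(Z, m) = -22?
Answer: -12052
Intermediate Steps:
F = 0 (F = (4*0)/5 = (⅕)*0 = 0)
E(X) = -2*X (E(X) = 2*(0 - X) = 2*(-X) = -2*X)
262*(u(0*2 + 2, 22) + E(12)) = 262*(-22 - 2*12) = 262*(-22 - 24) = 262*(-46) = -12052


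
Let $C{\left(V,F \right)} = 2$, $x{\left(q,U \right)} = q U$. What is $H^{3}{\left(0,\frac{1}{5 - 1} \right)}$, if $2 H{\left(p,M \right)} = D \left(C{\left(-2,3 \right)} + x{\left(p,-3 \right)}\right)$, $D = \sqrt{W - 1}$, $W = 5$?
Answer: $8$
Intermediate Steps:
$x{\left(q,U \right)} = U q$
$D = 2$ ($D = \sqrt{5 - 1} = \sqrt{4} = 2$)
$H{\left(p,M \right)} = 2 - 3 p$ ($H{\left(p,M \right)} = \frac{2 \left(2 - 3 p\right)}{2} = \frac{4 - 6 p}{2} = 2 - 3 p$)
$H^{3}{\left(0,\frac{1}{5 - 1} \right)} = \left(2 - 0\right)^{3} = \left(2 + 0\right)^{3} = 2^{3} = 8$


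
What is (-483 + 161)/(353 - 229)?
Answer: -161/62 ≈ -2.5968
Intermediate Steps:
(-483 + 161)/(353 - 229) = -322/124 = -322*1/124 = -161/62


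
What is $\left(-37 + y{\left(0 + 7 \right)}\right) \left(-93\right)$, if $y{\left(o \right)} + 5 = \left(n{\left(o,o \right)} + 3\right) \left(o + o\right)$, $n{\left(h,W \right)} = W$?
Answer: $-9114$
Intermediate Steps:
$y{\left(o \right)} = -5 + 2 o \left(3 + o\right)$ ($y{\left(o \right)} = -5 + \left(o + 3\right) \left(o + o\right) = -5 + \left(3 + o\right) 2 o = -5 + 2 o \left(3 + o\right)$)
$\left(-37 + y{\left(0 + 7 \right)}\right) \left(-93\right) = \left(-37 + \left(-5 + 2 \left(0 + 7\right)^{2} + 6 \left(0 + 7\right)\right)\right) \left(-93\right) = \left(-37 + \left(-5 + 2 \cdot 7^{2} + 6 \cdot 7\right)\right) \left(-93\right) = \left(-37 + \left(-5 + 2 \cdot 49 + 42\right)\right) \left(-93\right) = \left(-37 + \left(-5 + 98 + 42\right)\right) \left(-93\right) = \left(-37 + 135\right) \left(-93\right) = 98 \left(-93\right) = -9114$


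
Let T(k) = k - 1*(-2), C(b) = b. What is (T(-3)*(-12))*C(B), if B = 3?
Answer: 36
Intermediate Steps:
T(k) = 2 + k (T(k) = k + 2 = 2 + k)
(T(-3)*(-12))*C(B) = ((2 - 3)*(-12))*3 = -1*(-12)*3 = 12*3 = 36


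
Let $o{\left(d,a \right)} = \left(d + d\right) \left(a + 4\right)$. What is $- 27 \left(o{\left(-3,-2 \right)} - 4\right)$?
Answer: $432$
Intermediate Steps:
$o{\left(d,a \right)} = 2 d \left(4 + a\right)$
$- 27 \left(o{\left(-3,-2 \right)} - 4\right) = - 27 \left(2 \left(-3\right) \left(4 - 2\right) - 4\right) = - 27 \left(2 \left(-3\right) 2 - 4\right) = - 27 \left(-12 - 4\right) = \left(-27\right) \left(-16\right) = 432$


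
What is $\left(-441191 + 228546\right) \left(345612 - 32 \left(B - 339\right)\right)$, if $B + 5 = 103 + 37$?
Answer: $-74880810300$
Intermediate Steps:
$B = 135$ ($B = -5 + \left(103 + 37\right) = -5 + 140 = 135$)
$\left(-441191 + 228546\right) \left(345612 - 32 \left(B - 339\right)\right) = \left(-441191 + 228546\right) \left(345612 - 32 \left(135 - 339\right)\right) = - 212645 \left(345612 - -6528\right) = - 212645 \left(345612 + 6528\right) = \left(-212645\right) 352140 = -74880810300$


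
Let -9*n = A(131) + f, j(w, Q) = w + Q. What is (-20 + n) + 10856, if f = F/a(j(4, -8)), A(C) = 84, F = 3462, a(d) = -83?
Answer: 898998/83 ≈ 10831.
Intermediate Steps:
j(w, Q) = Q + w
f = -3462/83 (f = 3462/(-83) = 3462*(-1/83) = -3462/83 ≈ -41.711)
n = -390/83 (n = -(84 - 3462/83)/9 = -1/9*3510/83 = -390/83 ≈ -4.6988)
(-20 + n) + 10856 = (-20 - 390/83) + 10856 = -2050/83 + 10856 = 898998/83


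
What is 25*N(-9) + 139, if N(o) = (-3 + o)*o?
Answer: 2839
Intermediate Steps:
N(o) = o*(-3 + o)
25*N(-9) + 139 = 25*(-9*(-3 - 9)) + 139 = 25*(-9*(-12)) + 139 = 25*108 + 139 = 2700 + 139 = 2839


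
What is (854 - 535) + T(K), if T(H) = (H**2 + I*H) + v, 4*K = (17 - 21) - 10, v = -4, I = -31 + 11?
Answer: 1589/4 ≈ 397.25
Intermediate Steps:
I = -20
K = -7/2 (K = ((17 - 21) - 10)/4 = (-4 - 10)/4 = (1/4)*(-14) = -7/2 ≈ -3.5000)
T(H) = -4 + H**2 - 20*H (T(H) = (H**2 - 20*H) - 4 = -4 + H**2 - 20*H)
(854 - 535) + T(K) = (854 - 535) + (-4 + (-7/2)**2 - 20*(-7/2)) = 319 + (-4 + 49/4 + 70) = 319 + 313/4 = 1589/4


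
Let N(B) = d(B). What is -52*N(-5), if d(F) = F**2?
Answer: -1300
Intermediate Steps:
N(B) = B**2
-52*N(-5) = -52*(-5)**2 = -52*25 = -1300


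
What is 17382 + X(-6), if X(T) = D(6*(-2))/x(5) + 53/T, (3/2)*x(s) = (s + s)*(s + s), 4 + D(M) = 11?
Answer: 10423963/600 ≈ 17373.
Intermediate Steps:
D(M) = 7 (D(M) = -4 + 11 = 7)
x(s) = 8*s**2/3 (x(s) = 2*((s + s)*(s + s))/3 = 2*((2*s)*(2*s))/3 = 2*(4*s**2)/3 = 8*s**2/3)
X(T) = 21/200 + 53/T (X(T) = 7/(((8/3)*5**2)) + 53/T = 7/(((8/3)*25)) + 53/T = 7/(200/3) + 53/T = 7*(3/200) + 53/T = 21/200 + 53/T)
17382 + X(-6) = 17382 + (21/200 + 53/(-6)) = 17382 + (21/200 + 53*(-1/6)) = 17382 + (21/200 - 53/6) = 17382 - 5237/600 = 10423963/600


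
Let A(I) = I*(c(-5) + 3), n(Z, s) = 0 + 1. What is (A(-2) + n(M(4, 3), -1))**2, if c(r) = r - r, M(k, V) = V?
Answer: 25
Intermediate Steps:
n(Z, s) = 1
c(r) = 0
A(I) = 3*I (A(I) = I*(0 + 3) = I*3 = 3*I)
(A(-2) + n(M(4, 3), -1))**2 = (3*(-2) + 1)**2 = (-6 + 1)**2 = (-5)**2 = 25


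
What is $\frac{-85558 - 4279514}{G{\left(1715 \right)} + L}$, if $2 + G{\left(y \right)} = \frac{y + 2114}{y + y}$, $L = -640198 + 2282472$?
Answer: $- \frac{2138885280}{804713827} \approx -2.6579$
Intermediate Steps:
$L = 1642274$
$G{\left(y \right)} = -2 + \frac{2114 + y}{2 y}$ ($G{\left(y \right)} = -2 + \frac{y + 2114}{y + y} = -2 + \frac{2114 + y}{2 y}$)
$\frac{-85558 - 4279514}{G{\left(1715 \right)} + L} = \frac{-85558 - 4279514}{\left(- \frac{3}{2} + \frac{1057}{1715}\right) + 1642274} = - \frac{4365072}{\left(- \frac{3}{2} + 1057 \cdot \frac{1}{1715}\right) + 1642274} = - \frac{4365072}{\left(- \frac{3}{2} + \frac{151}{245}\right) + 1642274} = - \frac{4365072}{- \frac{433}{490} + 1642274} = - \frac{4365072}{\frac{804713827}{490}} = \left(-4365072\right) \frac{490}{804713827} = - \frac{2138885280}{804713827}$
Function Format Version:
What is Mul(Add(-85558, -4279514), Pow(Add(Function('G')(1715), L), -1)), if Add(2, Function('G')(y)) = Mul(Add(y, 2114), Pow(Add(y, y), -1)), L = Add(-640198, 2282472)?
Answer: Rational(-2138885280, 804713827) ≈ -2.6579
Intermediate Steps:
L = 1642274
Function('G')(y) = Add(-2, Mul(Rational(1, 2), Pow(y, -1), Add(2114, y))) (Function('G')(y) = Add(-2, Mul(Add(y, 2114), Pow(Add(y, y), -1))) = Add(-2, Mul(Add(2114, y), Pow(Mul(2, y), -1))) = Add(-2, Mul(Add(2114, y), Mul(Rational(1, 2), Pow(y, -1)))) = Add(-2, Mul(Rational(1, 2), Pow(y, -1), Add(2114, y))))
Mul(Add(-85558, -4279514), Pow(Add(Function('G')(1715), L), -1)) = Mul(Add(-85558, -4279514), Pow(Add(Add(Rational(-3, 2), Mul(1057, Pow(1715, -1))), 1642274), -1)) = Mul(-4365072, Pow(Add(Add(Rational(-3, 2), Mul(1057, Rational(1, 1715))), 1642274), -1)) = Mul(-4365072, Pow(Add(Add(Rational(-3, 2), Rational(151, 245)), 1642274), -1)) = Mul(-4365072, Pow(Add(Rational(-433, 490), 1642274), -1)) = Mul(-4365072, Pow(Rational(804713827, 490), -1)) = Mul(-4365072, Rational(490, 804713827)) = Rational(-2138885280, 804713827)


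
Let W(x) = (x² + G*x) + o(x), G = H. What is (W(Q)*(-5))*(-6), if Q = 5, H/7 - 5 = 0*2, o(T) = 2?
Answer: 6060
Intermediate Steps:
H = 35 (H = 35 + 7*(0*2) = 35 + 7*0 = 35 + 0 = 35)
G = 35
W(x) = 2 + x² + 35*x (W(x) = (x² + 35*x) + 2 = 2 + x² + 35*x)
(W(Q)*(-5))*(-6) = ((2 + 5² + 35*5)*(-5))*(-6) = ((2 + 25 + 175)*(-5))*(-6) = (202*(-5))*(-6) = -1010*(-6) = 6060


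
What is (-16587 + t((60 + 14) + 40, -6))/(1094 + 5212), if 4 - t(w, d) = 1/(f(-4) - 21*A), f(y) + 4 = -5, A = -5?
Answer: -1591969/605376 ≈ -2.6297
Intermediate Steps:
f(y) = -9 (f(y) = -4 - 5 = -9)
t(w, d) = 383/96 (t(w, d) = 4 - 1/(-9 - 21*(-5)) = 4 - 1/(-9 + 105) = 4 - 1/96 = 383/96)
(-16587 + t((60 + 14) + 40, -6))/(1094 + 5212) = (-16587 + 383/96)/(1094 + 5212) = -1591969/96/6306 = -1591969/96*1/6306 = -1591969/605376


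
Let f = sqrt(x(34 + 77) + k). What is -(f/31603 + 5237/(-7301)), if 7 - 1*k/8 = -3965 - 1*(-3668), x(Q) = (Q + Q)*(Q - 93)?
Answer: 5237/7301 - 2*sqrt(1607)/31603 ≈ 0.71476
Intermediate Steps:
x(Q) = 2*Q*(-93 + Q) (x(Q) = (2*Q)*(-93 + Q) = 2*Q*(-93 + Q))
k = 2432 (k = 56 - 8*(-3965 - 1*(-3668)) = 56 - 8*(-3965 + 3668) = 56 - 8*(-297) = 56 + 2376 = 2432)
f = 2*sqrt(1607) (f = sqrt(2*(34 + 77)*(-93 + (34 + 77)) + 2432) = sqrt(2*111*(-93 + 111) + 2432) = sqrt(2*111*18 + 2432) = sqrt(3996 + 2432) = sqrt(6428) = 2*sqrt(1607) ≈ 80.175)
-(f/31603 + 5237/(-7301)) = -((2*sqrt(1607))/31603 + 5237/(-7301)) = -((2*sqrt(1607))*(1/31603) + 5237*(-1/7301)) = -(2*sqrt(1607)/31603 - 5237/7301) = -(-5237/7301 + 2*sqrt(1607)/31603) = 5237/7301 - 2*sqrt(1607)/31603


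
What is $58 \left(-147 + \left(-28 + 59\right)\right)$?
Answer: $-6728$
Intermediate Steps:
$58 \left(-147 + \left(-28 + 59\right)\right) = 58 \left(-147 + 31\right) = 58 \left(-116\right) = -6728$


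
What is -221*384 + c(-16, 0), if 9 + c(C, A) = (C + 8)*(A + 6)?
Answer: -84921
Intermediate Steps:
c(C, A) = -9 + (6 + A)*(8 + C) (c(C, A) = -9 + (C + 8)*(A + 6) = -9 + (8 + C)*(6 + A) = -9 + (6 + A)*(8 + C))
-221*384 + c(-16, 0) = -221*384 + (39 + 6*(-16) + 8*0 + 0*(-16)) = -84864 + (39 - 96 + 0 + 0) = -84864 - 57 = -84921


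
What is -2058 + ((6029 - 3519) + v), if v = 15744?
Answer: 16196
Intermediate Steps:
-2058 + ((6029 - 3519) + v) = -2058 + ((6029 - 3519) + 15744) = -2058 + (2510 + 15744) = -2058 + 18254 = 16196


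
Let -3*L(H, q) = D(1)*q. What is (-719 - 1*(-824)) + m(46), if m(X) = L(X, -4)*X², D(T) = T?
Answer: 8779/3 ≈ 2926.3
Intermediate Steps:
L(H, q) = -q/3
m(X) = 4*X²/3 (m(X) = (-⅓*(-4))*X² = 4*X²/3)
(-719 - 1*(-824)) + m(46) = (-719 - 1*(-824)) + (4/3)*46² = (-719 + 824) + (4/3)*2116 = 105 + 8464/3 = 8779/3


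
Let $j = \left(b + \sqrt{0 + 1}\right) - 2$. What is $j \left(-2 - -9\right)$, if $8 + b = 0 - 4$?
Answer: $-91$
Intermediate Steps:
$b = -12$ ($b = -8 + \left(0 - 4\right) = -8 - 4 = -12$)
$j = -13$ ($j = \left(-12 + \sqrt{0 + 1}\right) - 2 = \left(-12 + \sqrt{1}\right) - 2 = \left(-12 + 1\right) - 2 = -11 - 2 = -13$)
$j \left(-2 - -9\right) = - 13 \left(-2 - -9\right) = - 13 \left(-2 + 9\right) = \left(-13\right) 7 = -91$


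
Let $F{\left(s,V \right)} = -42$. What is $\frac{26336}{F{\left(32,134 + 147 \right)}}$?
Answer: $- \frac{13168}{21} \approx -627.05$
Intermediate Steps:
$\frac{26336}{F{\left(32,134 + 147 \right)}} = \frac{26336}{-42} = 26336 \left(- \frac{1}{42}\right) = - \frac{13168}{21}$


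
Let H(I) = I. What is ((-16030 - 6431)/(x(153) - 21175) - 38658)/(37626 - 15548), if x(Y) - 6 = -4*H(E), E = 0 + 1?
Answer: -818483373/467457494 ≈ -1.7509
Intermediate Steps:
E = 1
x(Y) = 2 (x(Y) = 6 - 4*1 = 6 - 4 = 2)
((-16030 - 6431)/(x(153) - 21175) - 38658)/(37626 - 15548) = ((-16030 - 6431)/(2 - 21175) - 38658)/(37626 - 15548) = (-22461/(-21173) - 38658)/22078 = (-22461*(-1/21173) - 38658)*(1/22078) = (22461/21173 - 38658)*(1/22078) = -818483373/21173*1/22078 = -818483373/467457494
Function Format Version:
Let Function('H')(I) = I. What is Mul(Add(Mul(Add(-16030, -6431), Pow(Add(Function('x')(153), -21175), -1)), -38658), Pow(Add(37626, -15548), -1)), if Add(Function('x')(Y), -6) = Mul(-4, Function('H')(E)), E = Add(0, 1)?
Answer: Rational(-818483373, 467457494) ≈ -1.7509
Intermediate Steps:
E = 1
Function('x')(Y) = 2 (Function('x')(Y) = Add(6, Mul(-4, 1)) = Add(6, -4) = 2)
Mul(Add(Mul(Add(-16030, -6431), Pow(Add(Function('x')(153), -21175), -1)), -38658), Pow(Add(37626, -15548), -1)) = Mul(Add(Mul(Add(-16030, -6431), Pow(Add(2, -21175), -1)), -38658), Pow(Add(37626, -15548), -1)) = Mul(Add(Mul(-22461, Pow(-21173, -1)), -38658), Pow(22078, -1)) = Mul(Add(Mul(-22461, Rational(-1, 21173)), -38658), Rational(1, 22078)) = Mul(Add(Rational(22461, 21173), -38658), Rational(1, 22078)) = Mul(Rational(-818483373, 21173), Rational(1, 22078)) = Rational(-818483373, 467457494)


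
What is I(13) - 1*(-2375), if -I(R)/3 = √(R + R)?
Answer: 2375 - 3*√26 ≈ 2359.7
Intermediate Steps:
I(R) = -3*√2*√R (I(R) = -3*√(R + R) = -3*√2*√R)
I(13) - 1*(-2375) = -3*√2*√13 - 1*(-2375) = -3*√26 + 2375 = 2375 - 3*√26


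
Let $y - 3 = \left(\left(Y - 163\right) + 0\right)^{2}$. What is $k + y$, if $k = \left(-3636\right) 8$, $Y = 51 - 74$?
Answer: $5511$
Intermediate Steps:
$Y = -23$
$k = -29088$
$y = 34599$ ($y = 3 + \left(\left(-23 - 163\right) + 0\right)^{2} = 3 + \left(-186 + 0\right)^{2} = 3 + \left(-186\right)^{2} = 3 + 34596 = 34599$)
$k + y = -29088 + 34599 = 5511$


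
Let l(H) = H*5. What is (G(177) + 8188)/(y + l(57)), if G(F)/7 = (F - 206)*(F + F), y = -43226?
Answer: 63674/42941 ≈ 1.4828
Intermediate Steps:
l(H) = 5*H
G(F) = 14*F*(-206 + F) (G(F) = 7*((F - 206)*(F + F)) = 7*((-206 + F)*(2*F)) = 7*(2*F*(-206 + F)) = 14*F*(-206 + F))
(G(177) + 8188)/(y + l(57)) = (14*177*(-206 + 177) + 8188)/(-43226 + 5*57) = (14*177*(-29) + 8188)/(-43226 + 285) = (-71862 + 8188)/(-42941) = -63674*(-1/42941) = 63674/42941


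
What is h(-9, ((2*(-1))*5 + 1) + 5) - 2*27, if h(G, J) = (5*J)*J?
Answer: 26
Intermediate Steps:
h(G, J) = 5*J²
h(-9, ((2*(-1))*5 + 1) + 5) - 2*27 = 5*(((2*(-1))*5 + 1) + 5)² - 2*27 = 5*((-2*5 + 1) + 5)² - 54 = 5*((-10 + 1) + 5)² - 54 = 5*(-9 + 5)² - 54 = 5*(-4)² - 54 = 5*16 - 54 = 80 - 54 = 26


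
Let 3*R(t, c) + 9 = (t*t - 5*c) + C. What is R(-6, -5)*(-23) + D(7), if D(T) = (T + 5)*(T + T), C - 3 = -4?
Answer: -223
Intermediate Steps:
C = -1 (C = 3 - 4 = -1)
R(t, c) = -10/3 - 5*c/3 + t²/3 (R(t, c) = -3 + ((t*t - 5*c) - 1)/3 = -3 + ((t² - 5*c) - 1)/3 = -3 + (-1 + t² - 5*c)/3 = -3 + (-⅓ - 5*c/3 + t²/3) = -10/3 - 5*c/3 + t²/3)
D(T) = 2*T*(5 + T) (D(T) = (5 + T)*(2*T) = 2*T*(5 + T))
R(-6, -5)*(-23) + D(7) = (-10/3 - 5/3*(-5) + (⅓)*(-6)²)*(-23) + 2*7*(5 + 7) = (-10/3 + 25/3 + (⅓)*36)*(-23) + 2*7*12 = (-10/3 + 25/3 + 12)*(-23) + 168 = 17*(-23) + 168 = -391 + 168 = -223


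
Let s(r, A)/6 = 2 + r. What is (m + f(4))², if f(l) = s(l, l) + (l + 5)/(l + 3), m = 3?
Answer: 79524/49 ≈ 1622.9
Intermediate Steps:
s(r, A) = 12 + 6*r (s(r, A) = 6*(2 + r) = 12 + 6*r)
f(l) = 12 + 6*l + (5 + l)/(3 + l) (f(l) = (12 + 6*l) + (l + 5)/(l + 3) = (12 + 6*l) + (5 + l)/(3 + l) = 12 + 6*l + (5 + l)/(3 + l))
(m + f(4))² = (3 + (41 + 6*4² + 31*4)/(3 + 4))² = (3 + (41 + 6*16 + 124)/7)² = (3 + (41 + 96 + 124)/7)² = (3 + (⅐)*261)² = (3 + 261/7)² = (282/7)² = 79524/49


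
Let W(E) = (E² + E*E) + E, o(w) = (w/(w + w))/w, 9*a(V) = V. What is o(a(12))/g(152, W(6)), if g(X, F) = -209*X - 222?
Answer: -3/255920 ≈ -1.1722e-5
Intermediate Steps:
a(V) = V/9
o(w) = 1/(2*w) (o(w) = (w/((2*w)))/w = ((1/(2*w))*w)/w = 1/(2*w))
W(E) = E + 2*E² (W(E) = (E² + E²) + E = 2*E² + E = E + 2*E²)
g(X, F) = -222 - 209*X
o(a(12))/g(152, W(6)) = (1/(2*(((⅑)*12))))/(-222 - 209*152) = (1/(2*(4/3)))/(-222 - 31768) = ((½)*(¾))/(-31990) = (3/8)*(-1/31990) = -3/255920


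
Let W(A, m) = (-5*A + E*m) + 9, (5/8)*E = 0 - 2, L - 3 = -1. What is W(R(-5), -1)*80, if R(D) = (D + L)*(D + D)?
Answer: -11024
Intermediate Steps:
L = 2 (L = 3 - 1 = 2)
R(D) = 2*D*(2 + D) (R(D) = (D + 2)*(D + D) = (2 + D)*(2*D) = 2*D*(2 + D))
E = -16/5 (E = 8*(0 - 2)/5 = (8/5)*(-2) = -16/5 ≈ -3.2000)
W(A, m) = 9 - 5*A - 16*m/5 (W(A, m) = (-5*A - 16*m/5) + 9 = 9 - 5*A - 16*m/5)
W(R(-5), -1)*80 = (9 - 10*(-5)*(2 - 5) - 16/5*(-1))*80 = (9 - 10*(-5)*(-3) + 16/5)*80 = (9 - 5*30 + 16/5)*80 = (9 - 150 + 16/5)*80 = -689/5*80 = -11024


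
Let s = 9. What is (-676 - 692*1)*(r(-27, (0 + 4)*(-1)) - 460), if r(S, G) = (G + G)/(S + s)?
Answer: 628672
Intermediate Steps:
r(S, G) = 2*G/(9 + S) (r(S, G) = (G + G)/(S + 9) = (2*G)/(9 + S) = 2*G/(9 + S))
(-676 - 692*1)*(r(-27, (0 + 4)*(-1)) - 460) = (-676 - 692*1)*(2*((0 + 4)*(-1))/(9 - 27) - 460) = (-676 - 692)*(2*(4*(-1))/(-18) - 460) = -1368*(2*(-4)*(-1/18) - 460) = -1368*(4/9 - 460) = -1368*(-4136/9) = 628672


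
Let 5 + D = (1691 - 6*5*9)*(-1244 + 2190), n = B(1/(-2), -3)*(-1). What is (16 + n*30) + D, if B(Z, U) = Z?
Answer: 1344292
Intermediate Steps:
n = ½ (n = -1/(-2) = -½*(-1) = ½ ≈ 0.50000)
D = 1344261 (D = -5 + (1691 - 6*5*9)*(-1244 + 2190) = -5 + (1691 - 30*9)*946 = -5 + (1691 - 270)*946 = -5 + 1421*946 = -5 + 1344266 = 1344261)
(16 + n*30) + D = (16 + (½)*30) + 1344261 = (16 + 15) + 1344261 = 31 + 1344261 = 1344292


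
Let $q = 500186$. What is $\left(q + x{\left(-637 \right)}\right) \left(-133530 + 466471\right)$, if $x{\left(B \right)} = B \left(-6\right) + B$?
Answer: $167592844111$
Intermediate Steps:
$x{\left(B \right)} = - 5 B$ ($x{\left(B \right)} = - 6 B + B = - 5 B$)
$\left(q + x{\left(-637 \right)}\right) \left(-133530 + 466471\right) = \left(500186 - -3185\right) \left(-133530 + 466471\right) = \left(500186 + 3185\right) 332941 = 503371 \cdot 332941 = 167592844111$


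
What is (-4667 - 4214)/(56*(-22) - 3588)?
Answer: 8881/4820 ≈ 1.8425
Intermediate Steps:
(-4667 - 4214)/(56*(-22) - 3588) = -8881/(-1232 - 3588) = -8881/(-4820) = -8881*(-1/4820) = 8881/4820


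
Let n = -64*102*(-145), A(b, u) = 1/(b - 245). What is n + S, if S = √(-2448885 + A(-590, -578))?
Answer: 946560 + 4*I*√106713990310/835 ≈ 9.4656e+5 + 1564.9*I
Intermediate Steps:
A(b, u) = 1/(-245 + b)
S = 4*I*√106713990310/835 (S = √(-2448885 + 1/(-245 - 590)) = √(-2448885 + 1/(-835)) = √(-2448885 - 1/835) = √(-2044818976/835) = 4*I*√106713990310/835 ≈ 1564.9*I)
n = 946560 (n = -6528*(-145) = 946560)
n + S = 946560 + 4*I*√106713990310/835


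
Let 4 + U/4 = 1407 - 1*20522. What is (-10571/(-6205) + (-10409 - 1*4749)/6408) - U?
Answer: 1520392432109/19880820 ≈ 76475.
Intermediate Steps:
U = -76476 (U = -16 + 4*(1407 - 1*20522) = -16 + 4*(1407 - 20522) = -16 + 4*(-19115) = -16 - 76460 = -76476)
(-10571/(-6205) + (-10409 - 1*4749)/6408) - U = (-10571/(-6205) + (-10409 - 1*4749)/6408) - 1*(-76476) = (-10571*(-1/6205) + (-10409 - 4749)*(1/6408)) + 76476 = (10571/6205 - 15158*1/6408) + 76476 = (10571/6205 - 7579/3204) + 76476 = -13158211/19880820 + 76476 = 1520392432109/19880820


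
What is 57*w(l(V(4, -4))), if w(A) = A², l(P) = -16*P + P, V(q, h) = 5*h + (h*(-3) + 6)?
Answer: 51300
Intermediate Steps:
V(q, h) = 6 + 2*h (V(q, h) = 5*h + (-3*h + 6) = 5*h + (6 - 3*h) = 6 + 2*h)
l(P) = -15*P
57*w(l(V(4, -4))) = 57*(-15*(6 + 2*(-4)))² = 57*(-15*(6 - 8))² = 57*(-15*(-2))² = 57*30² = 57*900 = 51300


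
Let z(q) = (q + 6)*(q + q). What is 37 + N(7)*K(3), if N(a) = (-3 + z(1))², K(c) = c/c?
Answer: 158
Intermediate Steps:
K(c) = 1
z(q) = 2*q*(6 + q) (z(q) = (6 + q)*(2*q) = 2*q*(6 + q))
N(a) = 121 (N(a) = (-3 + 2*1*(6 + 1))² = (-3 + 2*1*7)² = (-3 + 14)² = 11² = 121)
37 + N(7)*K(3) = 37 + 121*1 = 37 + 121 = 158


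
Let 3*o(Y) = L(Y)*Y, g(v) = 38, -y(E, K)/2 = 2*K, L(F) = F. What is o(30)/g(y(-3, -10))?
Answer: 150/19 ≈ 7.8947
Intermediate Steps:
y(E, K) = -4*K
o(Y) = Y²/3 (o(Y) = (Y*Y)/3 = Y²/3)
o(30)/g(y(-3, -10)) = ((⅓)*30²)/38 = ((⅓)*900)*(1/38) = 300*(1/38) = 150/19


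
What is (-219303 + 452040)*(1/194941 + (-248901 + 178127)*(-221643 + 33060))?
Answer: 605542881994676884851/194941 ≈ 3.1063e+15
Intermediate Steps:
(-219303 + 452040)*(1/194941 + (-248901 + 178127)*(-221643 + 33060)) = 232737*(1/194941 - 70774*(-188583)) = 232737*(1/194941 + 13346773242) = 232737*(2601833322568723/194941) = 605542881994676884851/194941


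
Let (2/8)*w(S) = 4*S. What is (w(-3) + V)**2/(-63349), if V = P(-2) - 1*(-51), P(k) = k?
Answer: -1/63349 ≈ -1.5786e-5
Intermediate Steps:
w(S) = 16*S (w(S) = 4*(4*S) = 16*S)
V = 49 (V = -2 - 1*(-51) = -2 + 51 = 49)
(w(-3) + V)**2/(-63349) = (16*(-3) + 49)**2/(-63349) = (-48 + 49)**2*(-1/63349) = 1**2*(-1/63349) = 1*(-1/63349) = -1/63349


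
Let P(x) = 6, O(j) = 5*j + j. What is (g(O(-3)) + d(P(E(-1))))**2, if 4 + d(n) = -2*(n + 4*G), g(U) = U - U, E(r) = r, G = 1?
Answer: 576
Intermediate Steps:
O(j) = 6*j
g(U) = 0
d(n) = -12 - 2*n (d(n) = -4 - 2*(n + 4*1) = -4 - 2*(n + 4) = -4 - 2*(4 + n) = -4 + (-8 - 2*n) = -12 - 2*n)
(g(O(-3)) + d(P(E(-1))))**2 = (0 + (-12 - 2*6))**2 = (0 + (-12 - 12))**2 = (0 - 24)**2 = (-24)**2 = 576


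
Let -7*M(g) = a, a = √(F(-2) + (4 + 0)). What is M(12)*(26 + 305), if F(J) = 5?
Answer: -993/7 ≈ -141.86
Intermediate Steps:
a = 3 (a = √(5 + (4 + 0)) = √(5 + 4) = √9 = 3)
M(g) = -3/7 (M(g) = -⅐*3 = -3/7)
M(12)*(26 + 305) = -3*(26 + 305)/7 = -3/7*331 = -993/7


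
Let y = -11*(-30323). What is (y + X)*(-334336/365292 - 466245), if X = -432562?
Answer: 468411311884719/10147 ≈ 4.6163e+10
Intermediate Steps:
y = 333553
(y + X)*(-334336/365292 - 466245) = (333553 - 432562)*(-334336/365292 - 466245) = -99009*(-334336*1/365292 - 466245) = -99009*(-83584/91323 - 466245) = -99009*(-42578975719/91323) = 468411311884719/10147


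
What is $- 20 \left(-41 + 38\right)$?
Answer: $60$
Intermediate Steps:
$- 20 \left(-41 + 38\right) = \left(-20\right) \left(-3\right) = 60$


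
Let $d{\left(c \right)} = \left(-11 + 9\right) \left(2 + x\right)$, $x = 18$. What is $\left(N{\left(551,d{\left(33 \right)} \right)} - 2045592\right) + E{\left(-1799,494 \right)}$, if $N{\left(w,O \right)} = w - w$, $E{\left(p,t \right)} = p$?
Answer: $-2047391$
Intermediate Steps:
$d{\left(c \right)} = -40$ ($d{\left(c \right)} = \left(-11 + 9\right) \left(2 + 18\right) = \left(-2\right) 20 = -40$)
$N{\left(w,O \right)} = 0$
$\left(N{\left(551,d{\left(33 \right)} \right)} - 2045592\right) + E{\left(-1799,494 \right)} = \left(0 - 2045592\right) - 1799 = -2045592 - 1799 = -2047391$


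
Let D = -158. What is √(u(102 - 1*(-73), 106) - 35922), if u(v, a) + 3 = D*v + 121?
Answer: I*√63454 ≈ 251.9*I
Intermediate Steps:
u(v, a) = 118 - 158*v (u(v, a) = -3 + (-158*v + 121) = -3 + (121 - 158*v) = 118 - 158*v)
√(u(102 - 1*(-73), 106) - 35922) = √((118 - 158*(102 - 1*(-73))) - 35922) = √((118 - 158*(102 + 73)) - 35922) = √((118 - 158*175) - 35922) = √((118 - 27650) - 35922) = √(-27532 - 35922) = √(-63454) = I*√63454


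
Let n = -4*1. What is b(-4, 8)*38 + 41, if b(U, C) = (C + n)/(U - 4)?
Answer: 22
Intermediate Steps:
n = -4
b(U, C) = (-4 + C)/(-4 + U) (b(U, C) = (C - 4)/(U - 4) = (-4 + C)/(-4 + U))
b(-4, 8)*38 + 41 = ((-4 + 8)/(-4 - 4))*38 + 41 = (4/(-8))*38 + 41 = -⅛*4*38 + 41 = -½*38 + 41 = -19 + 41 = 22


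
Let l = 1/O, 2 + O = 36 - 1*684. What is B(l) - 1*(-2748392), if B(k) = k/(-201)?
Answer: 359077414801/130650 ≈ 2.7484e+6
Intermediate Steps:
O = -650 (O = -2 + (36 - 1*684) = -2 + (36 - 684) = -2 - 648 = -650)
l = -1/650 (l = 1/(-650) = -1/650 ≈ -0.0015385)
B(k) = -k/201 (B(k) = k*(-1/201) = -k/201)
B(l) - 1*(-2748392) = -1/201*(-1/650) - 1*(-2748392) = 1/130650 + 2748392 = 359077414801/130650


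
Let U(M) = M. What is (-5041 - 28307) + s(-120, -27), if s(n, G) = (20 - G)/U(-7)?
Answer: -233483/7 ≈ -33355.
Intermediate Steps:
s(n, G) = -20/7 + G/7 (s(n, G) = (20 - G)/(-7) = (20 - G)*(-⅐) = -20/7 + G/7)
(-5041 - 28307) + s(-120, -27) = (-5041 - 28307) + (-20/7 + (⅐)*(-27)) = -33348 + (-20/7 - 27/7) = -33348 - 47/7 = -233483/7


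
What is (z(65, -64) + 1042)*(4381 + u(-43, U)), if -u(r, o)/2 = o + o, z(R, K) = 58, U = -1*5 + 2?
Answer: 4832300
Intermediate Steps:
U = -3 (U = -5 + 2 = -3)
u(r, o) = -4*o (u(r, o) = -2*(o + o) = -4*o)
(z(65, -64) + 1042)*(4381 + u(-43, U)) = (58 + 1042)*(4381 - 4*(-3)) = 1100*(4381 + 12) = 1100*4393 = 4832300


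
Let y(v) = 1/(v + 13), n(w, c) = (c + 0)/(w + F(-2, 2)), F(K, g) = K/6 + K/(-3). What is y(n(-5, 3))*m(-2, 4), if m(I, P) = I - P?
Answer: -84/173 ≈ -0.48555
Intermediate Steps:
F(K, g) = -K/6 (F(K, g) = K*(⅙) + K*(-⅓) = K/6 - K/3 = -K/6)
n(w, c) = c/(⅓ + w) (n(w, c) = (c + 0)/(w - ⅙*(-2)) = c/(w + ⅓) = c/(⅓ + w))
y(v) = 1/(13 + v)
y(n(-5, 3))*m(-2, 4) = (-2 - 1*4)/(13 + 3*3/(1 + 3*(-5))) = (-2 - 4)/(13 + 3*3/(1 - 15)) = -6/(13 + 3*3/(-14)) = -6/(13 + 3*3*(-1/14)) = -6/(13 - 9/14) = -6/(173/14) = (14/173)*(-6) = -84/173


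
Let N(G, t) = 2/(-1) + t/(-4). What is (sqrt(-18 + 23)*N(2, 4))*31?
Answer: -93*sqrt(5) ≈ -207.95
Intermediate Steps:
N(G, t) = -2 - t/4 (N(G, t) = 2*(-1) + t*(-1/4) = -2 - t/4)
(sqrt(-18 + 23)*N(2, 4))*31 = (sqrt(-18 + 23)*(-2 - 1/4*4))*31 = (sqrt(5)*(-2 - 1))*31 = (sqrt(5)*(-3))*31 = -3*sqrt(5)*31 = -93*sqrt(5)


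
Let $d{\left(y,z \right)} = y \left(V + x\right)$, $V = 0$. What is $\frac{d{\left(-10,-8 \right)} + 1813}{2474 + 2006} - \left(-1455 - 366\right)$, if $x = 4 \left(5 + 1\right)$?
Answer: $\frac{8159653}{4480} \approx 1821.4$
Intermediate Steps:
$x = 24$ ($x = 4 \cdot 6 = 24$)
$d{\left(y,z \right)} = 24 y$ ($d{\left(y,z \right)} = y \left(0 + 24\right) = y 24 = 24 y$)
$\frac{d{\left(-10,-8 \right)} + 1813}{2474 + 2006} - \left(-1455 - 366\right) = \frac{24 \left(-10\right) + 1813}{2474 + 2006} - \left(-1455 - 366\right) = \frac{-240 + 1813}{4480} - -1821 = 1573 \cdot \frac{1}{4480} + 1821 = \frac{1573}{4480} + 1821 = \frac{8159653}{4480}$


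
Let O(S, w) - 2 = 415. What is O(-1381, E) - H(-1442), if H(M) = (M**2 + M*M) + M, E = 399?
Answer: -4156869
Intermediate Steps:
O(S, w) = 417 (O(S, w) = 2 + 415 = 417)
H(M) = M + 2*M**2 (H(M) = (M**2 + M**2) + M = 2*M**2 + M = M + 2*M**2)
O(-1381, E) - H(-1442) = 417 - (-1442)*(1 + 2*(-1442)) = 417 - (-1442)*(1 - 2884) = 417 - (-1442)*(-2883) = 417 - 1*4157286 = 417 - 4157286 = -4156869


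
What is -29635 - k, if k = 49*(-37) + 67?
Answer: -27889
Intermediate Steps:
k = -1746 (k = -1813 + 67 = -1746)
-29635 - k = -29635 - 1*(-1746) = -29635 + 1746 = -27889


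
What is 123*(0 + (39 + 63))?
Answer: 12546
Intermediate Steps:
123*(0 + (39 + 63)) = 123*(0 + 102) = 123*102 = 12546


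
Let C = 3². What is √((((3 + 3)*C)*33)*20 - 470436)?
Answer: 2*I*√108699 ≈ 659.39*I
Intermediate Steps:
C = 9
√((((3 + 3)*C)*33)*20 - 470436) = √((((3 + 3)*9)*33)*20 - 470436) = √(((6*9)*33)*20 - 470436) = √((54*33)*20 - 470436) = √(1782*20 - 470436) = √(35640 - 470436) = √(-434796) = 2*I*√108699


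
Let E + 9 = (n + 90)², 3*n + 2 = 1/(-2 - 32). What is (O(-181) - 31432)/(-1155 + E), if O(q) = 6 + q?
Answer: -36537692/7877785 ≈ -4.6381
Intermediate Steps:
n = -23/34 (n = -⅔ + 1/(3*(-2 - 32)) = -⅔ + (⅓)/(-34) = -⅔ + (⅓)*(-1/34) = -⅔ - 1/102 = -23/34 ≈ -0.67647)
E = 9212965/1156 (E = -9 + (-23/34 + 90)² = -9 + (3037/34)² = -9 + 9223369/1156 = 9212965/1156 ≈ 7969.7)
(O(-181) - 31432)/(-1155 + E) = ((6 - 181) - 31432)/(-1155 + 9212965/1156) = (-175 - 31432)/(7877785/1156) = -31607*1156/7877785 = -36537692/7877785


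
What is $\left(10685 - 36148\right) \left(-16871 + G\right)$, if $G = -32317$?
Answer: $1252474044$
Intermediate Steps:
$\left(10685 - 36148\right) \left(-16871 + G\right) = \left(10685 - 36148\right) \left(-16871 - 32317\right) = \left(-25463\right) \left(-49188\right) = 1252474044$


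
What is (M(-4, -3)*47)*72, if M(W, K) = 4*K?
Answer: -40608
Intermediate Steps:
(M(-4, -3)*47)*72 = ((4*(-3))*47)*72 = -12*47*72 = -564*72 = -40608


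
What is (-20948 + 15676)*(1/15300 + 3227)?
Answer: -65073747118/3825 ≈ -1.7013e+7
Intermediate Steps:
(-20948 + 15676)*(1/15300 + 3227) = -5272*(1/15300 + 3227) = -5272*49373101/15300 = -65073747118/3825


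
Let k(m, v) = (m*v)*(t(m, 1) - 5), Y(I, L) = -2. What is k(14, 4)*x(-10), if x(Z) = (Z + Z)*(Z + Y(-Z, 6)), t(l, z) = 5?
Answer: 0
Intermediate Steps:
k(m, v) = 0 (k(m, v) = (m*v)*(5 - 5) = (m*v)*0 = 0)
x(Z) = 2*Z*(-2 + Z) (x(Z) = (Z + Z)*(Z - 2) = (2*Z)*(-2 + Z) = 2*Z*(-2 + Z))
k(14, 4)*x(-10) = 0*(2*(-10)*(-2 - 10)) = 0*(2*(-10)*(-12)) = 0*240 = 0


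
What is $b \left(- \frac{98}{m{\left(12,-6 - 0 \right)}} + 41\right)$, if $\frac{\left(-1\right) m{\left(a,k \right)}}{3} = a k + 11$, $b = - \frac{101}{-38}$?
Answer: $\frac{747905}{6954} \approx 107.55$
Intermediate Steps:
$b = \frac{101}{38}$ ($b = \left(-101\right) \left(- \frac{1}{38}\right) = \frac{101}{38} \approx 2.6579$)
$m{\left(a,k \right)} = -33 - 3 a k$ ($m{\left(a,k \right)} = - 3 \left(a k + 11\right) = - 3 \left(11 + a k\right) = -33 - 3 a k$)
$b \left(- \frac{98}{m{\left(12,-6 - 0 \right)}} + 41\right) = \frac{101 \left(- \frac{98}{-33 - 36 \left(-6 - 0\right)} + 41\right)}{38} = \frac{101 \left(- \frac{98}{-33 - 36 \left(-6 + 0\right)} + 41\right)}{38} = \frac{101 \left(- \frac{98}{-33 - 36 \left(-6\right)} + 41\right)}{38} = \frac{101 \left(- \frac{98}{-33 + 216} + 41\right)}{38} = \frac{101 \left(- \frac{98}{183} + 41\right)}{38} = \frac{101}{38} \cdot \frac{7405}{183} = \frac{747905}{6954}$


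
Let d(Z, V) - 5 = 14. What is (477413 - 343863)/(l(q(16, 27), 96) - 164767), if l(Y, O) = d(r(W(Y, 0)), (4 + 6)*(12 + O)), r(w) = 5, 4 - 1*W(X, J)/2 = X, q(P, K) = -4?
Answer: -66775/82374 ≈ -0.81063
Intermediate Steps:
W(X, J) = 8 - 2*X
d(Z, V) = 19 (d(Z, V) = 5 + 14 = 19)
l(Y, O) = 19
(477413 - 343863)/(l(q(16, 27), 96) - 164767) = (477413 - 343863)/(19 - 164767) = 133550/(-164748) = 133550*(-1/164748) = -66775/82374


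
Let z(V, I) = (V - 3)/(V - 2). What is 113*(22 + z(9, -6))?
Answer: 18080/7 ≈ 2582.9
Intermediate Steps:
z(V, I) = (-3 + V)/(-2 + V)
113*(22 + z(9, -6)) = 113*(22 + (-3 + 9)/(-2 + 9)) = 113*(22 + 6/7) = 113*(160/7) = 18080/7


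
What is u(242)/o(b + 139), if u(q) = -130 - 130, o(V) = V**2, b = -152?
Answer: -20/13 ≈ -1.5385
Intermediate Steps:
u(q) = -260
u(242)/o(b + 139) = -260/(-152 + 139)**2 = -260/((-13)**2) = -260/169 = -260*1/169 = -20/13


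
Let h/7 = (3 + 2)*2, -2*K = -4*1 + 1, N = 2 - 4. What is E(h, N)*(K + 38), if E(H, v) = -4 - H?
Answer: -2923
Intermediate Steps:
N = -2
K = 3/2 (K = -(-4*1 + 1)/2 = -(-4 + 1)/2 = -½*(-3) = 3/2 ≈ 1.5000)
h = 70 (h = 7*((3 + 2)*2) = 7*(5*2) = 7*10 = 70)
E(h, N)*(K + 38) = (-4 - 1*70)*(3/2 + 38) = (-4 - 70)*(79/2) = -74*79/2 = -2923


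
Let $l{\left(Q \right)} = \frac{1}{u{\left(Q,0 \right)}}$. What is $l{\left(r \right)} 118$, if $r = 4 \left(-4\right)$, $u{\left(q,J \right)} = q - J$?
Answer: $- \frac{59}{8} \approx -7.375$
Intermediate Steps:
$r = -16$
$l{\left(Q \right)} = \frac{1}{Q}$ ($l{\left(Q \right)} = \frac{1}{Q - 0} = \frac{1}{Q + 0} = \frac{1}{Q}$)
$l{\left(r \right)} 118 = \frac{1}{-16} \cdot 118 = \left(- \frac{1}{16}\right) 118 = - \frac{59}{8}$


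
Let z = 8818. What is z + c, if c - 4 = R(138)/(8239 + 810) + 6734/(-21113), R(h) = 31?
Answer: 1685396377951/191051537 ≈ 8821.7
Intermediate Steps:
c = 703924685/191051537 (c = 4 + (31/(8239 + 810) + 6734/(-21113)) = 4 + (31/9049 + 6734*(-1/21113)) = 4 + (31*(1/9049) - 6734/21113) = 4 + (31/9049 - 6734/21113) = 4 - 60281463/191051537 = 703924685/191051537 ≈ 3.6845)
z + c = 8818 + 703924685/191051537 = 1685396377951/191051537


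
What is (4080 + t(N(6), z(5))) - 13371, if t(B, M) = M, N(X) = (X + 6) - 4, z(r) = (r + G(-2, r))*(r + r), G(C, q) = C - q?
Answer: -9311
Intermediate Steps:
z(r) = -4*r (z(r) = (r + (-2 - r))*(r + r) = -4*r)
N(X) = 2 + X (N(X) = (6 + X) - 4 = 2 + X)
(4080 + t(N(6), z(5))) - 13371 = (4080 - 4*5) - 13371 = (4080 - 20) - 13371 = 4060 - 13371 = -9311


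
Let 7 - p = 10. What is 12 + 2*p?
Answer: 6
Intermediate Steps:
p = -3 (p = 7 - 1*10 = 7 - 10 = -3)
12 + 2*p = 12 + 2*(-3) = 12 - 6 = 6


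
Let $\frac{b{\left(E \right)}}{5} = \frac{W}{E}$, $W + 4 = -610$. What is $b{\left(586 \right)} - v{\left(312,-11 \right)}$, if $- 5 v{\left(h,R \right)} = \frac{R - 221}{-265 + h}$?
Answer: $- \frac{428701}{68855} \approx -6.2261$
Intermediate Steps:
$W = -614$ ($W = -4 - 610 = -614$)
$b{\left(E \right)} = - \frac{3070}{E}$ ($b{\left(E \right)} = 5 \left(- \frac{614}{E}\right) = - \frac{3070}{E}$)
$v{\left(h,R \right)} = - \frac{-221 + R}{5 \left(-265 + h\right)}$ ($v{\left(h,R \right)} = - \frac{\left(R - 221\right) \frac{1}{-265 + h}}{5} = - \frac{\left(-221 + R\right) \frac{1}{-265 + h}}{5} = - \frac{\frac{1}{-265 + h} \left(-221 + R\right)}{5} = - \frac{-221 + R}{5 \left(-265 + h\right)}$)
$b{\left(586 \right)} - v{\left(312,-11 \right)} = - \frac{3070}{586} - \frac{221 - -11}{5 \left(-265 + 312\right)} = \left(-3070\right) \frac{1}{586} - \frac{221 + 11}{5 \cdot 47} = - \frac{1535}{293} - \frac{1}{5} \cdot \frac{1}{47} \cdot 232 = - \frac{1535}{293} - \frac{232}{235} = - \frac{428701}{68855}$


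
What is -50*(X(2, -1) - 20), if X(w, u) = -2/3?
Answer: 3100/3 ≈ 1033.3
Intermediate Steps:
X(w, u) = -⅔ (X(w, u) = -2*⅓ = -⅔)
-50*(X(2, -1) - 20) = -50*(-⅔ - 20) = -50*(-62/3) = 3100/3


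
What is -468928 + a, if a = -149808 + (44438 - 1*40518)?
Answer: -614816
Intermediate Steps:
a = -145888 (a = -149808 + (44438 - 40518) = -149808 + 3920 = -145888)
-468928 + a = -468928 - 145888 = -614816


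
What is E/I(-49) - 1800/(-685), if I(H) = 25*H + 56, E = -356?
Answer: 469612/160153 ≈ 2.9323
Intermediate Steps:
I(H) = 56 + 25*H
E/I(-49) - 1800/(-685) = -356/(56 + 25*(-49)) - 1800/(-685) = -356/(56 - 1225) - 1800*(-1/685) = -356/(-1169) + 360/137 = -356*(-1/1169) + 360/137 = 356/1169 + 360/137 = 469612/160153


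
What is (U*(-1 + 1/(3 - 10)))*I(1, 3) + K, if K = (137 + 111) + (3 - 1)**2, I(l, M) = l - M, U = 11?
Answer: 1940/7 ≈ 277.14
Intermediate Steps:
K = 252 (K = 248 + 2**2 = 248 + 4 = 252)
(U*(-1 + 1/(3 - 10)))*I(1, 3) + K = (11*(-1 + 1/(3 - 10)))*(1 - 1*3) + 252 = (11*(-1 + 1/(-7)))*(1 - 3) + 252 = (11*(-1 - 1/7))*(-2) + 252 = (11*(-8/7))*(-2) + 252 = -88/7*(-2) + 252 = 176/7 + 252 = 1940/7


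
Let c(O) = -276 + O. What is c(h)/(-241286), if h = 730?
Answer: -227/120643 ≈ -0.0018816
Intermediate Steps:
c(h)/(-241286) = (-276 + 730)/(-241286) = 454*(-1/241286) = -227/120643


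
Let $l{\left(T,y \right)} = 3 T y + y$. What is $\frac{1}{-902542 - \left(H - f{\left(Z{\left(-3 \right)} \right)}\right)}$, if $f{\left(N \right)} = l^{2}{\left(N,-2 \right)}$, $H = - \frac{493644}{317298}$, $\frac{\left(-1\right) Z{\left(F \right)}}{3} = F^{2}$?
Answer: $- \frac{52883}{46375241512} \approx -1.1403 \cdot 10^{-6}$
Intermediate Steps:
$Z{\left(F \right)} = - 3 F^{2}$
$l{\left(T,y \right)} = y + 3 T y$ ($l{\left(T,y \right)} = 3 T y + y = y + 3 T y$)
$H = - \frac{82274}{52883}$ ($H = \left(-493644\right) \frac{1}{317298} = - \frac{82274}{52883} \approx -1.5558$)
$f{\left(N \right)} = \left(-2 - 6 N\right)^{2}$ ($f{\left(N \right)} = \left(- 2 \left(1 + 3 N\right)\right)^{2} = \left(-2 - 6 N\right)^{2}$)
$\frac{1}{-902542 - \left(H - f{\left(Z{\left(-3 \right)} \right)}\right)} = \frac{1}{-902542 - \left(- \frac{82274}{52883} - 4 \left(1 + 3 \left(- 3 \left(-3\right)^{2}\right)\right)^{2}\right)} = \frac{1}{-902542 + \left(4 \left(1 + 3 \left(\left(-3\right) 9\right)\right)^{2} + \frac{82274}{52883}\right)} = \frac{1}{-902542 + \left(4 \left(1 + 3 \left(-27\right)\right)^{2} + \frac{82274}{52883}\right)} = \frac{1}{-902542 + \left(4 \left(1 - 81\right)^{2} + \frac{82274}{52883}\right)} = \frac{1}{-902542 + \left(4 \left(-80\right)^{2} + \frac{82274}{52883}\right)} = \frac{1}{-902542 + \left(4 \cdot 6400 + \frac{82274}{52883}\right)} = \frac{1}{-902542 + \left(25600 + \frac{82274}{52883}\right)} = \frac{1}{-902542 + \frac{1353887074}{52883}} = \frac{1}{- \frac{46375241512}{52883}} = - \frac{52883}{46375241512}$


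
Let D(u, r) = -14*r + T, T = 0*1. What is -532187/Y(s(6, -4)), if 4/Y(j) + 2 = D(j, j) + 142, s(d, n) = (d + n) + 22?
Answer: 26077163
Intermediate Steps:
T = 0
D(u, r) = -14*r (D(u, r) = -14*r + 0 = -14*r)
s(d, n) = 22 + d + n
Y(j) = 4/(140 - 14*j) (Y(j) = 4/(-2 + (-14*j + 142)) = 4/(-2 + (142 - 14*j)) = 4/(140 - 14*j))
-532187/Y(s(6, -4)) = -(18626545 - 3725309*(22 + 6 - 4)/2) = -532187/(2/(7*(10 - 1*24))) = -532187/(2/(7*(10 - 24))) = -532187/((2/7)/(-14)) = -532187/((2/7)*(-1/14)) = -532187/(-1/49) = -532187*(-49) = 26077163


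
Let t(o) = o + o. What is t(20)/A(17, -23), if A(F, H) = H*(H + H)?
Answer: 20/529 ≈ 0.037807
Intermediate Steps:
t(o) = 2*o
A(F, H) = 2*H**2 (A(F, H) = H*(2*H) = 2*H**2)
t(20)/A(17, -23) = (2*20)/((2*(-23)**2)) = 40/((2*529)) = 40/1058 = 40*(1/1058) = 20/529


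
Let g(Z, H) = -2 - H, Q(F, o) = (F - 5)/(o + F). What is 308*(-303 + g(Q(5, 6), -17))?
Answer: -88704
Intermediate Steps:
Q(F, o) = (-5 + F)/(F + o)
308*(-303 + g(Q(5, 6), -17)) = 308*(-303 + (-2 - 1*(-17))) = 308*(-303 + (-2 + 17)) = 308*(-303 + 15) = 308*(-288) = -88704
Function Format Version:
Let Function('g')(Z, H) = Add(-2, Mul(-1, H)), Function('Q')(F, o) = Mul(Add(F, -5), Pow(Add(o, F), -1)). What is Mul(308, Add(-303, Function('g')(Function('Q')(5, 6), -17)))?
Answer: -88704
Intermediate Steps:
Function('Q')(F, o) = Mul(Pow(Add(F, o), -1), Add(-5, F)) (Function('Q')(F, o) = Mul(Add(-5, F), Pow(Add(F, o), -1)) = Mul(Pow(Add(F, o), -1), Add(-5, F)))
Mul(308, Add(-303, Function('g')(Function('Q')(5, 6), -17))) = Mul(308, Add(-303, Add(-2, Mul(-1, -17)))) = Mul(308, Add(-303, Add(-2, 17))) = Mul(308, Add(-303, 15)) = Mul(308, -288) = -88704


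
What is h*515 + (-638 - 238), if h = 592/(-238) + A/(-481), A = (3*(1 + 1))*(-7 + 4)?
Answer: -122361874/57239 ≈ -2137.7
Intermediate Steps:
A = -18 (A = (3*2)*(-3) = 6*(-3) = -18)
h = -140234/57239 (h = 592/(-238) - 18/(-481) = 592*(-1/238) - 18*(-1/481) = -296/119 + 18/481 = -140234/57239 ≈ -2.4500)
h*515 + (-638 - 238) = -140234/57239*515 + (-638 - 238) = -72220510/57239 - 876 = -122361874/57239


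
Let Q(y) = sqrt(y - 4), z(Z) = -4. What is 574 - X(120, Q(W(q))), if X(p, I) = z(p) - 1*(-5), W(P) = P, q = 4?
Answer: 573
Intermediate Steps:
Q(y) = sqrt(-4 + y)
X(p, I) = 1 (X(p, I) = -4 - 1*(-5) = -4 + 5 = 1)
574 - X(120, Q(W(q))) = 574 - 1*1 = 574 - 1 = 573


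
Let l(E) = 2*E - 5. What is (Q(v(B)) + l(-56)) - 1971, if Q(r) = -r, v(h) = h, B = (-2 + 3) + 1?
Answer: -2090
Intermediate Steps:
B = 2 (B = 1 + 1 = 2)
l(E) = -5 + 2*E
(Q(v(B)) + l(-56)) - 1971 = (-1*2 + (-5 + 2*(-56))) - 1971 = (-2 + (-5 - 112)) - 1971 = (-2 - 117) - 1971 = -119 - 1971 = -2090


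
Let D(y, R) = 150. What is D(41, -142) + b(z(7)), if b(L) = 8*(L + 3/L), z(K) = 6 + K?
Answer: 3326/13 ≈ 255.85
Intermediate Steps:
b(L) = 8*L + 24/L
D(41, -142) + b(z(7)) = 150 + (8*(6 + 7) + 24/(6 + 7)) = 150 + (8*13 + 24/13) = 150 + (104 + 24*(1/13)) = 150 + (104 + 24/13) = 150 + 1376/13 = 3326/13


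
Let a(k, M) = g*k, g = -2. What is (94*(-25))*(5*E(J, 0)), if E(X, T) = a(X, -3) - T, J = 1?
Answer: 23500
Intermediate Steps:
a(k, M) = -2*k
E(X, T) = -T - 2*X (E(X, T) = -2*X - T = -T - 2*X)
(94*(-25))*(5*E(J, 0)) = (94*(-25))*(5*(-1*0 - 2*1)) = -11750*(0 - 2) = -11750*(-2) = -2350*(-10) = 23500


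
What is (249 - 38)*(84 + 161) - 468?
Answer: 51227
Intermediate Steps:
(249 - 38)*(84 + 161) - 468 = 211*245 - 468 = 51695 - 468 = 51227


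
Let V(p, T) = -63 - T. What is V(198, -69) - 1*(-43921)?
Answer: 43927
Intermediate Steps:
V(198, -69) - 1*(-43921) = (-63 - 1*(-69)) - 1*(-43921) = (-63 + 69) + 43921 = 6 + 43921 = 43927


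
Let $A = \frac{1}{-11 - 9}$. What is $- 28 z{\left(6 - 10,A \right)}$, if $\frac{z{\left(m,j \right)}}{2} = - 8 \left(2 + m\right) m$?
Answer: $3584$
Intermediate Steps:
$A = - \frac{1}{20}$ ($A = \frac{1}{-20} = - \frac{1}{20} \approx -0.05$)
$z{\left(m,j \right)} = - 16 m \left(2 + m\right)$ ($z{\left(m,j \right)} = 2 \left(- 8 \left(2 + m\right) m\right) = 2 \left(- 8 m \left(2 + m\right)\right) = - 16 m \left(2 + m\right)$)
$- 28 z{\left(6 - 10,A \right)} = - 28 \left(- 16 \left(6 - 10\right) \left(2 + \left(6 - 10\right)\right)\right) = - 28 \left(\left(-16\right) \left(-4\right) \left(2 - 4\right)\right) = - 28 \left(\left(-16\right) \left(-4\right) \left(-2\right)\right) = \left(-28\right) \left(-128\right) = 3584$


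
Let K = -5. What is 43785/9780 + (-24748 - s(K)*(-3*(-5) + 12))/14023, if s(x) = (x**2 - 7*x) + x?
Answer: 644033/247108 ≈ 2.6063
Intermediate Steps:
s(x) = x**2 - 6*x
43785/9780 + (-24748 - s(K)*(-3*(-5) + 12))/14023 = 43785/9780 + (-24748 - (-5*(-6 - 5))*(-3*(-5) + 12))/14023 = 43785*(1/9780) + (-24748 - (-5*(-11))*(15 + 12))*(1/14023) = 2919/652 + (-24748 - 55*27)*(1/14023) = 2919/652 + (-24748 - 1*1485)*(1/14023) = 2919/652 + (-24748 - 1485)*(1/14023) = 2919/652 - 26233*1/14023 = 2919/652 - 709/379 = 644033/247108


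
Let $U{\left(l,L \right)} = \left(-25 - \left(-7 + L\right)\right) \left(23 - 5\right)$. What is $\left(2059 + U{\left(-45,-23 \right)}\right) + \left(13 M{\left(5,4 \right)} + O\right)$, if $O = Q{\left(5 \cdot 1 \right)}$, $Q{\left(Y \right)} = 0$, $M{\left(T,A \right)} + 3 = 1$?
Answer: $2123$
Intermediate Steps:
$M{\left(T,A \right)} = -2$ ($M{\left(T,A \right)} = -3 + 1 = -2$)
$O = 0$
$U{\left(l,L \right)} = -324 - 18 L$ ($U{\left(l,L \right)} = \left(-18 - L\right) 18 = -324 - 18 L$)
$\left(2059 + U{\left(-45,-23 \right)}\right) + \left(13 M{\left(5,4 \right)} + O\right) = \left(2059 - -90\right) + \left(13 \left(-2\right) + 0\right) = \left(2059 + \left(-324 + 414\right)\right) + \left(-26 + 0\right) = \left(2059 + 90\right) - 26 = 2149 - 26 = 2123$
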